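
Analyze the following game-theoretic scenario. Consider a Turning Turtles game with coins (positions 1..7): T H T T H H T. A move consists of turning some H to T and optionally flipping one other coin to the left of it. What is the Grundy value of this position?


Coins: T H T T H H T
Key fact: a single head at position k behaves exactly like a Nim heap of size k (turning it to T and optionally flipping a coin at j < k corresponds to moving the heap from k to j, or to 0), and heads combine as a disjunctive sum (two heads at the same place would cancel, matching j XOR j = 0). So the Nim-value is the XOR of the 1-indexed positions of the heads.
Face-up positions (1-indexed): [2, 5, 6]
XOR 0 with 2: 0 XOR 2 = 2
XOR 2 with 5: 2 XOR 5 = 7
XOR 7 with 6: 7 XOR 6 = 1
Nim-value = 1

1


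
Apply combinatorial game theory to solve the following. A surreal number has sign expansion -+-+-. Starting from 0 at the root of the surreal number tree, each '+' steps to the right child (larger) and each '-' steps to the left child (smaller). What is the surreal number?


Sign expansion: -+-+-
Rule: track bounds (lo, hi), initially (-inf, +inf). On '+', the current value becomes lo and we move to the simplest number in (value, hi): value + 1 if hi = +inf, otherwise the midpoint (value + hi)/2. On '-', the current value becomes hi and we move to value - 1 if lo = -inf, otherwise the midpoint (lo + value)/2.
Start at 0.
Step 1: sign = -, move left. Bounds: (-inf, 0). Value = -1
Step 2: sign = +, move right. Bounds: (-1, 0). Value = -1/2
Step 3: sign = -, move left. Bounds: (-1, -1/2). Value = -3/4
Step 4: sign = +, move right. Bounds: (-3/4, -1/2). Value = -5/8
Step 5: sign = -, move left. Bounds: (-3/4, -5/8). Value = -11/16
The surreal number with sign expansion -+-+- is -11/16.

-11/16


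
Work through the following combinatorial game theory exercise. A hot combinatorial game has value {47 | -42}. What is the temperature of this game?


The game is {47 | -42}, a switch {a | b} with numbers a > b.
Cooling {a | b} by t gives {a - t | b + t}, which stops being hot when a - t = b + t, i.e. at t = (a - b)/2. So the temperature of a switch is (a - b)/2.
Temperature = (Left option - Right option) / 2
= (47 - (-42)) / 2
= 89 / 2
= 89/2

89/2


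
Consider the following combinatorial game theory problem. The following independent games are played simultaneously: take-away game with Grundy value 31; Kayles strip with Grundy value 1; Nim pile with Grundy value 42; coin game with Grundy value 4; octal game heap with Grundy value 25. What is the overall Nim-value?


By the Sprague-Grundy theorem, the Grundy value of a sum of games is the XOR of individual Grundy values.
take-away game: Grundy value = 31. Running XOR: 0 XOR 31 = 31
Kayles strip: Grundy value = 1. Running XOR: 31 XOR 1 = 30
Nim pile: Grundy value = 42. Running XOR: 30 XOR 42 = 52
coin game: Grundy value = 4. Running XOR: 52 XOR 4 = 48
octal game heap: Grundy value = 25. Running XOR: 48 XOR 25 = 41
The combined Grundy value is 41.

41


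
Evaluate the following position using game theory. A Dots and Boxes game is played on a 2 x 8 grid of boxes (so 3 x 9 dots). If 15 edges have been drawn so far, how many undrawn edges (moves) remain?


Grid: 2 x 8 boxes, i.e. 3 rows and 9 columns of dots.
Horizontal edges: (rows + 1) * cols = 3 * 8 = 24
Vertical edges: rows * (cols + 1) = 2 * 9 = 18
Total edges: 24 + 18 = 42
Edges drawn: 15
Remaining: 42 - 15 = 27

27


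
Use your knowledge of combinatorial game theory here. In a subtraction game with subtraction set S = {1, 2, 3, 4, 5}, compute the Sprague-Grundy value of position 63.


The subtraction set is S = {1, 2, 3, 4, 5}.
G(k) = mex{ G(k - s) : s in S, s <= k }. We compute iteratively: G(0) = 0.
G(1) = mex({0}) = 1
G(2) = mex({0, 1}) = 2
G(3) = mex({0, 1, 2}) = 3
G(4) = mex({0, 1, 2, 3}) = 4
G(5) = mex({0, 1, 2, 3, 4}) = 5
G(6) = mex({1, 2, 3, 4, 5}) = 0
G(7) = mex({0, 2, 3, 4, 5}) = 1
G(8) = mex({0, 1, 3, 4, 5}) = 2
G(9) = mex({0, 1, 2, 4, 5}) = 3
G(10) = mex({0, 1, 2, 3, 5}) = 4
Observe that G(6)..G(10) = 0, 1, 2, 3, 4 repeats G(0)..G(4) = 0, 1, 2, 3, 4.
For k >= max(S) = 5, G(k) is determined by the previous 5 values G(k-5)..G(k-1); a window of 5 consecutive values has recurred shifted by 6, so by induction G(k + 6) = G(k) for all k >= 0: the sequence is periodic from the start with period 6.
One period: G(0..5) = 0, 1, 2, 3, 4, 5.
63 mod 6 = 3, so G(63) = G(3) = 3.

3


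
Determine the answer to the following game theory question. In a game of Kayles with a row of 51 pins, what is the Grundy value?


Kayles: a move removes 1 or 2 adjacent pins from a contiguous row.
Removing pins from a row of k leaves two independent rows (a, b) with a + b = k - 1 (one pin) or a + b = k - 2 (two pins); an end removal gives a = 0.
By Sprague-Grundy, G(k) = mex{ G(a) XOR G(b) } over all these splits. G(0) = 0.
G(1): splits (0,0):0^0=0 -> mex({0}) = 1
G(2): splits (0,1):0^1=1 (0,0):0^0=0 -> mex({0, 1}) = 2
G(3): splits (0,2):0^2=2 (1,1):1^1=0 (0,1):0^1=1 -> mex({0, 1, 2}) = 3
G(4): splits (0,3):0^3=3 (1,2):1^2=3 (0,2):0^2=2 (1,1):1^1=0 -> mex({0, 2, 3}) = 1
G(5): splits (0,4):0^1=1 (1,3):1^3=2 (2,2):2^2=0 (0,3):0^3=3 (1,2):1^2=3 -> mex({0, 1, 2, 3}) = 4
G(6) = mex({0, 1, 2, 4}) = 3
G(7) = mex({0, 1, 3, 4, 5}) = 2
G(8) = mex({0, 2, 3, 5, 6}) = 1
G(9) = mex({0, 1, 2, 3, 6, 7}) = 4
G(10) = mex({0, 1, 3, 4, 5, 7}) = 2
G(11) = mex({0, 1, 2, 3, 4, 5}) = 6
G(12) = mex({0, 1, 2, 3, 5, 6, 7}) = 4
G(13) = mex({0, 2, 3, 4, 6, 7}) = 1
G(14) = mex({0, 1, 4, 5, 6, 7}) = 2
G(15) = mex({0, 1, 2, 3, 4, 5, 6}) = 7
G(16) = mex({0, 2, 3, 5, 6, 7}) = 1
G(17) = mex({0, 1, 2, 3, 5, 6, 7}) = 4
G(18) = mex({0, 1, 2, 4, 5, 6}) = 3
G(19) = mex({0, 1, 3, 4, 5, 7}) = 2
G(20) = mex({0, 2, 3, 4, 5, 6, 7}) = 1
G(21) = mex({0, 1, 2, 3, 5, 6, 7}) = 4
G(22) = mex({0, 1, 2, 3, 4, 5, 7}) = 6
G(23) = mex({0, 1, 2, 3, 4, 5, 6}) = 7
G(24) = mex({0, 1, 2, 3, 5, 6, 7}) = 4
G(25) = mex({0, 2, 3, 4, 6, 7}) = 1
G(26) = mex({0, 1, 3, 4, 5, 6, 7}) = 2
G(27) = mex({0, 1, 2, 3, 4, 5, 6, 7}) = 8
G(28) = mex({0, 1, 2, 3, 4, 6, 7, 8}) = 5
G(29) = mex({0, 1, 2, 3, 5, 6, 7, 8, 9}) = 4
G(30) = mex({0, 1, 2, 3, 4, 5, 6, 9, 10}) = 7
G(31) = mex({0, 1, 3, 4, 5, 7, 10, 11}) = 2
G(32) = mex({0, 2, 3, 4, 5, 6, 7, 9, 11}) = 1
G(33) = mex({0, 1, 2, 3, 4, 5, 6, 7, 9, 12}) = 8
G(34) = mex({0, 1, 2, 3, 4, 5, 7, 8, 11, 12}) = 6
G(35) = mex({0, 1, 2, 3, 4, 5, 6, 8, 9, 10, 11}) = 7
G(36) = mex({0, 1, 2, 3, 5, 6, 7, 9, 10}) = 4
G(37) = mex({0, 2, 3, 4, 6, 7, 9, 10, 11, 12}) = 1
G(38) = mex({0, 1, 3, 4, 5, 6, 7, 9, 10, 11, 12}) = 2
G(39) = mex({0, 1, 2, 4, 5, 6, 7, 9, 10, 12, 14}) = 3
G(40) = mex({0, 2, 3, 4, 6, 7, 11, 12, 14}) = 1
G(41) = mex({0, 1, 2, 3, 5, 6, 7, 9, 10, 11, 12}) = 4
G(42) = mex({0, 1, 2, 3, 4, 5, 6, 9, 10}) = 7
G(43) = mex({0, 1, 3, 4, 5, 7, 9, 10, 12, 15}) = 2
G(44) = mex({0, 2, 3, 4, 5, 6, 7, 9, 10, 12, 15}) = 1
G(45) = mex({0, 1, 2, 3, 4, 5, 6, 7, 9, 10, 12, 14}) = 8
G(46) = mex({0, 1, 3, 4, 5, 7, 8, 11, 12, 14}) = 2
G(47) = mex({0, 1, 2, 3, 4, 5, 6, 8, 9, 10, 11, 12}) = 7
G(48) = mex({0, 1, 2, 3, 5, 6, 7, 9, 10}) = 4
G(49) = mex({0, 2, 3, 4, 6, 7, 9, 10, 11, 12, 15}) = 1
G(50) = mex({0, 1, 4, 5, 6, 7, 9, 11, 12, 14, 15}) = 2
G(51) = mex({0, 1, 2, 3, 4, 5, 6, 7, 9, 12, 14, 15}) = 8
Therefore G(51) = 8.

8


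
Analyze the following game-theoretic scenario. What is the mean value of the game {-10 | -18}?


Game = {-10 | -18}, a switch {a | b} with numbers a > b.
Its thermograph has left wall a - t and right wall b + t, which meet at t = (a - b)/2, where both equal (a + b)/2. So the mast (mean value) is at (a + b)/2.
Mean = (-10 + (-18))/2 = -28/2 = -14

-14


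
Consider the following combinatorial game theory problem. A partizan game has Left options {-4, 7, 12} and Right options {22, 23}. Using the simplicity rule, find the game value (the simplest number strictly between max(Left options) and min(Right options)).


Left options: {-4, 7, 12}, max = 12
Right options: {22, 23}, min = 22
All options are numbers and max(Left) < min(Right), so by the simplicity theorem the value is the simplest (earliest-born) number strictly between 12 and 22.
Integers 13 through 21 all lie strictly between 12 and 22.
Among integers, the simplest (lowest birthday = smallest |n|; 0 is born on day 0, +-n on day n) is 13.
No non-integer in the interval can be simpler: if x is a non-integer in the interval, then floor(x) or ceil(x) also lies in the interval (the interval contains an integer), and both are proper prefixes of x's sign expansion, i.e. born earlier. So the game value is 13.
Game value = 13

13


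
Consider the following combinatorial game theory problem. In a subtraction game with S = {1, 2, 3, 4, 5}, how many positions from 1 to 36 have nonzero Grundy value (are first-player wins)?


Subtraction set S = {1, 2, 3, 4, 5}, so G(n) = n mod 6.
G(n) = 0 when n is a multiple of 6.
Multiples of 6 in [1, 36]: 6
N-positions (nonzero Grundy) = 36 - 6 = 30

30


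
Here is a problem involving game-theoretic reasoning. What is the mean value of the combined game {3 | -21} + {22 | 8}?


G1 = {3 | -21}, G2 = {22 | 8}
Each is a switch {a | b} with numbers a > b; its mean value is (a + b)/2, and mean value is additive over game sums: m(G1 + G2) = m(G1) + m(G2).
Mean of G1 = (3 + (-21))/2 = -18/2 = -9
Mean of G2 = (22 + (8))/2 = 30/2 = 15
Mean of G1 + G2 = -9 + 15 = 6

6


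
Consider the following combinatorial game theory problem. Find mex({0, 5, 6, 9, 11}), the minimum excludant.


Set = {0, 5, 6, 9, 11}
0 is in the set.
1 is NOT in the set. This is the mex.
mex = 1

1


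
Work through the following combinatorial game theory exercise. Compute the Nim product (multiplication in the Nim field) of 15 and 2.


Nim multiplication is bilinear over XOR: (u XOR v) * w = (u*w) XOR (v*w).
So we split each operand into its bit components and XOR the pairwise Nim products.
15 = 1 + 2 + 4 + 8 (as XOR of powers of 2).
2 = 2 (as XOR of powers of 2).
Using the standard Nim-product table on single bits:
  2*2 = 3,   2*4 = 8,   2*8 = 12,
  4*4 = 6,   4*8 = 11,  8*8 = 13,
and  1*x = x (identity), k*l = l*k (commutative).
Pairwise Nim products:
  1 * 2 = 2
  2 * 2 = 3
  4 * 2 = 8
  8 * 2 = 12
XOR them: 2 XOR 3 XOR 8 XOR 12 = 5.
Result: 15 * 2 = 5 (in Nim).

5


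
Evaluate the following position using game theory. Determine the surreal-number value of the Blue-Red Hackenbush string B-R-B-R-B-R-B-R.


Edges (from ground): B-R-B-R-B-R-B-R
By Berlekamp's sign-expansion rule, a Blue-Red Hackenbush stalk has the value of the surreal number whose sign sequence is the edge sequence with B -> + and R -> -.
Sign sequence: +-+-+-+-
Trace the sign expansion in the surreal number tree, starting from 0:
Edge 1: B (sign +) -> bounds (0, +inf), value = 1
Edge 2: R (sign -) -> bounds (0, 1), value = 1/2
Edge 3: B (sign +) -> bounds (1/2, 1), value = 3/4
Edge 4: R (sign -) -> bounds (1/2, 3/4), value = 5/8
Edge 5: B (sign +) -> bounds (5/8, 3/4), value = 11/16
Edge 6: R (sign -) -> bounds (5/8, 11/16), value = 21/32
Edge 7: B (sign +) -> bounds (21/32, 11/16), value = 43/64
Edge 8: R (sign -) -> bounds (21/32, 43/64), value = 85/128
Game value = 85/128

85/128


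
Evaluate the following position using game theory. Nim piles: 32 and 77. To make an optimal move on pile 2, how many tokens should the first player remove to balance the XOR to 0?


Piles: 32 and 77
Current XOR: 32 XOR 77 = 109 (non-zero, so this is an N-position).
To make the XOR zero, we need to find a move that balances the piles.
For pile 2 (size 77): target = 77 XOR 109 = 32
We reduce pile 2 from 77 to 32.
Tokens removed: 77 - 32 = 45
Verification: 32 XOR 32 = 0

45


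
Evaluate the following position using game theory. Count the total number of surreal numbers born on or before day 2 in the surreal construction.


Day 0: {|} = 0 is born. Count = 1.
Day n: the number of surreal numbers born by day n is 2^(n+1) - 1.
By day 0: 2^1 - 1 = 1
By day 1: 2^2 - 1 = 3
By day 2: 2^3 - 1 = 7
By day 2: 7 surreal numbers.

7


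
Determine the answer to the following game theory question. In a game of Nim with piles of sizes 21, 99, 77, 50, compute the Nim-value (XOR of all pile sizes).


We need the XOR (exclusive or) of all pile sizes.
After XOR-ing pile 1 (size 21): 0 XOR 21 = 21
After XOR-ing pile 2 (size 99): 21 XOR 99 = 118
After XOR-ing pile 3 (size 77): 118 XOR 77 = 59
After XOR-ing pile 4 (size 50): 59 XOR 50 = 9
The Nim-value of this position is 9.

9


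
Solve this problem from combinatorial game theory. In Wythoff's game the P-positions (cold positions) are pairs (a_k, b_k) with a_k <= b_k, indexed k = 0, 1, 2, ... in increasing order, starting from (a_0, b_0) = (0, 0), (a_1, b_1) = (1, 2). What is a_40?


By Wythoff's theorem, a_k = floor(k * phi) and b_k = floor(k * phi^2) = a_k + k, where phi = (1 + sqrt(5))/2 is the golden ratio.
phi = (1 + sqrt(5))/2 = 1.618034
k = 40
k * phi = 40 * 1.618034 = 64.721360
a_40 = floor(k * phi) = 64

64


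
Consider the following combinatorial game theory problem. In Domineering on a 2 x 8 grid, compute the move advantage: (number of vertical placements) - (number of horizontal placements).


Board is 2 x 8 (rows x cols).
Left (vertical) placements: (rows-1) * cols = 1 * 8 = 8
Right (horizontal) placements: rows * (cols-1) = 2 * 7 = 14
Advantage = Left - Right = 8 - 14 = -6

-6


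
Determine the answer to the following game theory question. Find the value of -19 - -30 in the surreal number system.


x = -19, y = -30
x - y = -19 - -30 = 11

11


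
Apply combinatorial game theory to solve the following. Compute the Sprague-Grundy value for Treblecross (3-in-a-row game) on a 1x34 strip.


Treblecross: place X on empty cells; 3-in-a-row wins.
Playing within two cells of an existing X lets the opponent win at once, so sensible play treats the cells i-2..i+2 around each X as dead. The player left with no safe cell loses, so this is a normal-play take-away game on strips of safe cells.
Placing X at cell i (0-indexed) of a strip of k safe cells leaves independent strips of sizes max(0, i-2) and max(0, k-i-3). Hence G(k) = mex{ G(max(0,i-2)) XOR G(max(0,k-i-3)) : 0 <= i < k }, with G(0) = 0.
G(1): splits (0,0):0^0=0 -> mex({0}) = 1
G(2): splits (0,0):0^0=0 -> mex({0}) = 1
G(3): splits (0,0):0^0=0 -> mex({0}) = 1
G(4): splits (0,1):0^1=1 (0,0):0^0=0 -> mex({0, 1}) = 2
G(5): splits (0,2):0^1=1 (0,1):0^1=1 (0,0):0^0=0 -> mex({0, 1}) = 2
G(6) = mex({1}) = 0
G(7) = mex({0, 1, 2}) = 3
G(8) = mex({0, 1, 2}) = 3
G(9) = mex({0, 2}) = 1
G(10) = mex({0, 2, 3}) = 1
G(11) = mex({0, 3}) = 1
G(12) = mex({1, 3}) = 0
G(13) = mex({0, 1, 2, 3}) = 4
G(14) = mex({0, 1, 2}) = 3
G(15) = mex({0, 1, 2}) = 3
G(16) = mex({0, 1, 2, 4}) = 3
G(17) = mex({0, 1, 3, 4}) = 2
G(18) = mex({0, 1, 3, 4}) = 2
G(19) = mex({0, 1, 3, 5}) = 2
G(20) = mex({0, 1, 2, 3, 5}) = 4
G(21) = mex({0, 1, 2, 3, 5}) = 4
G(22) = mex({1, 2, 6}) = 0
G(23) = mex({0, 1, 2, 3, 4, 6}) = 5
G(24) = mex({0, 1, 2, 3, 4}) = 5
G(25) = mex({0, 1, 3, 4, 7}) = 2
G(26) = mex({0, 1, 3, 4, 5, 7}) = 2
G(27) = mex({0, 1, 3, 5}) = 2
G(28) = mex({0, 1, 2, 5}) = 3
G(29) = mex({0, 1, 2, 4, 5, 6}) = 3
G(30) = mex({1, 2, 4, 6}) = 0
G(31) = mex({0, 1, 2, 3, 4, 6}) = 5
G(32) = mex({1, 2, 3, 4, 7}) = 0
G(33) = mex({0, 3, 7}) = 1
G(34) = mex({0, 2, 3, 5, 7}) = 1
Therefore G(34) = 1.

1


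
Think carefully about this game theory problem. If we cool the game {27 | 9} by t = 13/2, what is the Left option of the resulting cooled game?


Original game: {27 | 9} (a switch {a | b} with a > b).
Cooling by t (for t below the temperature (a - b)/2 = 9) taxes each move by t: {a | b} cooled by t is {a - t | b + t}.
Cooling amount: t = 13/2
Cooled Left option: 27 - 13/2 = 41/2
Cooled Right option: 9 + 13/2 = 31/2
Cooled game: {41/2 | 31/2}
Left option = 41/2

41/2


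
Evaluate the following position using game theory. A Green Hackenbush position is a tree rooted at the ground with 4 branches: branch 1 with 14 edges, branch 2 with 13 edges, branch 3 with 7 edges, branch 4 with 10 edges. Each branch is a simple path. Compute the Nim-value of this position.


The tree has 4 branches from the ground vertex.
In Green Hackenbush, the Nim-value of a simple path of length k is k.
Branch 1: length 14, Nim-value = 14
Branch 2: length 13, Nim-value = 13
Branch 3: length 7, Nim-value = 7
Branch 4: length 10, Nim-value = 10
Total Nim-value = XOR of all branch values:
0 XOR 14 = 14
14 XOR 13 = 3
3 XOR 7 = 4
4 XOR 10 = 14
Nim-value of the tree = 14

14


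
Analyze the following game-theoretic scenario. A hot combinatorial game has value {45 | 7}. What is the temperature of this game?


The game is {45 | 7}, a switch {a | b} with numbers a > b.
Cooling {a | b} by t gives {a - t | b + t}, which stops being hot when a - t = b + t, i.e. at t = (a - b)/2. So the temperature of a switch is (a - b)/2.
Temperature = (Left option - Right option) / 2
= (45 - (7)) / 2
= 38 / 2
= 19

19


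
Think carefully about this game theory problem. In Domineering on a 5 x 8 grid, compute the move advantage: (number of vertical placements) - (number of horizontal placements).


Board is 5 x 8 (rows x cols).
Left (vertical) placements: (rows-1) * cols = 4 * 8 = 32
Right (horizontal) placements: rows * (cols-1) = 5 * 7 = 35
Advantage = Left - Right = 32 - 35 = -3

-3


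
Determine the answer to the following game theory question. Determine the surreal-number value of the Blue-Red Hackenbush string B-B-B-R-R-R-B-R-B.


Edges (from ground): B-B-B-R-R-R-B-R-B
By Berlekamp's sign-expansion rule, a Blue-Red Hackenbush stalk has the value of the surreal number whose sign sequence is the edge sequence with B -> + and R -> -.
Sign sequence: +++---+-+
Trace the sign expansion in the surreal number tree, starting from 0:
Edge 1: B (sign +) -> bounds (0, +inf), value = 1
Edge 2: B (sign +) -> bounds (1, +inf), value = 2
Edge 3: B (sign +) -> bounds (2, +inf), value = 3
Edge 4: R (sign -) -> bounds (2, 3), value = 5/2
Edge 5: R (sign -) -> bounds (2, 5/2), value = 9/4
Edge 6: R (sign -) -> bounds (2, 9/4), value = 17/8
Edge 7: B (sign +) -> bounds (17/8, 9/4), value = 35/16
Edge 8: R (sign -) -> bounds (17/8, 35/16), value = 69/32
Edge 9: B (sign +) -> bounds (69/32, 35/16), value = 139/64
Game value = 139/64

139/64


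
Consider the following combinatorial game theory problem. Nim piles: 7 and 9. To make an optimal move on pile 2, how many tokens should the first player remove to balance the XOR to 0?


Piles: 7 and 9
Current XOR: 7 XOR 9 = 14 (non-zero, so this is an N-position).
To make the XOR zero, we need to find a move that balances the piles.
For pile 2 (size 9): target = 9 XOR 14 = 7
We reduce pile 2 from 9 to 7.
Tokens removed: 9 - 7 = 2
Verification: 7 XOR 7 = 0

2


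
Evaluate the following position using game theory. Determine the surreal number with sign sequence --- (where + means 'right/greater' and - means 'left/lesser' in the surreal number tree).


Sign expansion: ---
Rule: track bounds (lo, hi), initially (-inf, +inf). On '+', the current value becomes lo and we move to the simplest number in (value, hi): value + 1 if hi = +inf, otherwise the midpoint (value + hi)/2. On '-', the current value becomes hi and we move to value - 1 if lo = -inf, otherwise the midpoint (lo + value)/2.
Start at 0.
Step 1: sign = -, move left. Bounds: (-inf, 0). Value = -1
Step 2: sign = -, move left. Bounds: (-inf, -1). Value = -2
Step 3: sign = -, move left. Bounds: (-inf, -2). Value = -3
The surreal number with sign expansion --- is -3.

-3


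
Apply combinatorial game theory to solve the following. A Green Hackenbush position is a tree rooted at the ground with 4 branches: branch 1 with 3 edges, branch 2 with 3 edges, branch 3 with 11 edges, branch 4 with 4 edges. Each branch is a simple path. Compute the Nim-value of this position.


The tree has 4 branches from the ground vertex.
In Green Hackenbush, the Nim-value of a simple path of length k is k.
Branch 1: length 3, Nim-value = 3
Branch 2: length 3, Nim-value = 3
Branch 3: length 11, Nim-value = 11
Branch 4: length 4, Nim-value = 4
Total Nim-value = XOR of all branch values:
0 XOR 3 = 3
3 XOR 3 = 0
0 XOR 11 = 11
11 XOR 4 = 15
Nim-value of the tree = 15

15


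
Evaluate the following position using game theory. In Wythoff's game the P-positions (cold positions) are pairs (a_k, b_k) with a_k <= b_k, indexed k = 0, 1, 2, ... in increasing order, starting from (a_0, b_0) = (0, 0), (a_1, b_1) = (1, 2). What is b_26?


By Wythoff's theorem, a_k = floor(k * phi) and b_k = floor(k * phi^2) = a_k + k, where phi = (1 + sqrt(5))/2 is the golden ratio.
phi = (1 + sqrt(5))/2 = 1.618034
phi^2 = phi + 1 = 2.618034
k = 26
k * phi^2 = 26 * 2.618034 = 68.068884
b_26 = floor(k * phi^2) = 68 (check: a_26 + k = 42 + 26 = 68)

68


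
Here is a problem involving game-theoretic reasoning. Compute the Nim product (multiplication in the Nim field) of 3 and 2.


Nim multiplication is bilinear over XOR: (u XOR v) * w = (u*w) XOR (v*w).
So we split each operand into its bit components and XOR the pairwise Nim products.
3 = 1 + 2 (as XOR of powers of 2).
2 = 2 (as XOR of powers of 2).
Using the standard Nim-product table on single bits:
  2*2 = 3,   2*4 = 8,   2*8 = 12,
  4*4 = 6,   4*8 = 11,  8*8 = 13,
and  1*x = x (identity), k*l = l*k (commutative).
Pairwise Nim products:
  1 * 2 = 2
  2 * 2 = 3
XOR them: 2 XOR 3 = 1.
Result: 3 * 2 = 1 (in Nim).

1


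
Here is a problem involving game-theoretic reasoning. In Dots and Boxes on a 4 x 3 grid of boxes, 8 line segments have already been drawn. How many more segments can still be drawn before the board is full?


Grid: 4 x 3 boxes, i.e. 5 rows and 4 columns of dots.
Horizontal edges: (rows + 1) * cols = 5 * 3 = 15
Vertical edges: rows * (cols + 1) = 4 * 4 = 16
Total edges: 15 + 16 = 31
Edges drawn: 8
Remaining: 31 - 8 = 23

23


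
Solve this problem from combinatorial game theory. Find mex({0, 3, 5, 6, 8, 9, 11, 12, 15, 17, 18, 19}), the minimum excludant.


Set = {0, 3, 5, 6, 8, 9, 11, 12, 15, 17, 18, 19}
0 is in the set.
1 is NOT in the set. This is the mex.
mex = 1

1


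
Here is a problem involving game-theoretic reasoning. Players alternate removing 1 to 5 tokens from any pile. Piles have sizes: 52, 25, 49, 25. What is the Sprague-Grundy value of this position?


Subtraction set: {1, 2, 3, 4, 5}
For this subtraction set, G(n) = n mod 6 (period = max + 1 = 6).
Pile 1 (size 52): G(52) = 52 mod 6 = 4
Pile 2 (size 25): G(25) = 25 mod 6 = 1
Pile 3 (size 49): G(49) = 49 mod 6 = 1
Pile 4 (size 25): G(25) = 25 mod 6 = 1
Total Grundy value = XOR of all: 4 XOR 1 XOR 1 XOR 1 = 5

5


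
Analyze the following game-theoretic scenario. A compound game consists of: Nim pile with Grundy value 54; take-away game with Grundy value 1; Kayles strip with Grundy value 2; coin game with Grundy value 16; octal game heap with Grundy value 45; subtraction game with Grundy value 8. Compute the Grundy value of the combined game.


By the Sprague-Grundy theorem, the Grundy value of a sum of games is the XOR of individual Grundy values.
Nim pile: Grundy value = 54. Running XOR: 0 XOR 54 = 54
take-away game: Grundy value = 1. Running XOR: 54 XOR 1 = 55
Kayles strip: Grundy value = 2. Running XOR: 55 XOR 2 = 53
coin game: Grundy value = 16. Running XOR: 53 XOR 16 = 37
octal game heap: Grundy value = 45. Running XOR: 37 XOR 45 = 8
subtraction game: Grundy value = 8. Running XOR: 8 XOR 8 = 0
The combined Grundy value is 0.

0


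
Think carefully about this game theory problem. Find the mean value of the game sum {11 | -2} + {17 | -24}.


G1 = {11 | -2}, G2 = {17 | -24}
Each is a switch {a | b} with numbers a > b; its mean value is (a + b)/2, and mean value is additive over game sums: m(G1 + G2) = m(G1) + m(G2).
Mean of G1 = (11 + (-2))/2 = 9/2 = 9/2
Mean of G2 = (17 + (-24))/2 = -7/2 = -7/2
Mean of G1 + G2 = 9/2 + -7/2 = 1

1


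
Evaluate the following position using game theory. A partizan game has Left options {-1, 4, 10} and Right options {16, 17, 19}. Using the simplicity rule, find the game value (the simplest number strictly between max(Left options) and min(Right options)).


Left options: {-1, 4, 10}, max = 10
Right options: {16, 17, 19}, min = 16
All options are numbers and max(Left) < min(Right), so by the simplicity theorem the value is the simplest (earliest-born) number strictly between 10 and 16.
Integers 11 through 15 all lie strictly between 10 and 16.
Among integers, the simplest (lowest birthday = smallest |n|; 0 is born on day 0, +-n on day n) is 11.
No non-integer in the interval can be simpler: if x is a non-integer in the interval, then floor(x) or ceil(x) also lies in the interval (the interval contains an integer), and both are proper prefixes of x's sign expansion, i.e. born earlier. So the game value is 11.
Game value = 11

11


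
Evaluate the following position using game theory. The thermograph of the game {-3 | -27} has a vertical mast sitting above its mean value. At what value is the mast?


Game = {-3 | -27}, a switch {a | b} with numbers a > b.
Its thermograph has left wall a - t and right wall b + t, which meet at t = (a - b)/2, where both equal (a + b)/2. So the mast (mean value) is at (a + b)/2.
Mean = (-3 + (-27))/2 = -30/2 = -15

-15


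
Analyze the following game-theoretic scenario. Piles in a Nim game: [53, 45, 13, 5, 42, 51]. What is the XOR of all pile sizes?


We need the XOR (exclusive or) of all pile sizes.
After XOR-ing pile 1 (size 53): 0 XOR 53 = 53
After XOR-ing pile 2 (size 45): 53 XOR 45 = 24
After XOR-ing pile 3 (size 13): 24 XOR 13 = 21
After XOR-ing pile 4 (size 5): 21 XOR 5 = 16
After XOR-ing pile 5 (size 42): 16 XOR 42 = 58
After XOR-ing pile 6 (size 51): 58 XOR 51 = 9
The Nim-value of this position is 9.

9


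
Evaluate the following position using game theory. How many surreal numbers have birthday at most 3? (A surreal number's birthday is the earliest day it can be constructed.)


Day 0: {|} = 0 is born. Count = 1.
Day n: the number of surreal numbers born by day n is 2^(n+1) - 1.
By day 0: 2^1 - 1 = 1
By day 1: 2^2 - 1 = 3
By day 2: 2^3 - 1 = 7
By day 3: 2^4 - 1 = 15
By day 3: 15 surreal numbers.

15


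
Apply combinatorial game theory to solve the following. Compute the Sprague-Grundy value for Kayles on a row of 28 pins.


Kayles: a move removes 1 or 2 adjacent pins from a contiguous row.
Removing pins from a row of k leaves two independent rows (a, b) with a + b = k - 1 (one pin) or a + b = k - 2 (two pins); an end removal gives a = 0.
By Sprague-Grundy, G(k) = mex{ G(a) XOR G(b) } over all these splits. G(0) = 0.
G(1): splits (0,0):0^0=0 -> mex({0}) = 1
G(2): splits (0,1):0^1=1 (0,0):0^0=0 -> mex({0, 1}) = 2
G(3): splits (0,2):0^2=2 (1,1):1^1=0 (0,1):0^1=1 -> mex({0, 1, 2}) = 3
G(4): splits (0,3):0^3=3 (1,2):1^2=3 (0,2):0^2=2 (1,1):1^1=0 -> mex({0, 2, 3}) = 1
G(5): splits (0,4):0^1=1 (1,3):1^3=2 (2,2):2^2=0 (0,3):0^3=3 (1,2):1^2=3 -> mex({0, 1, 2, 3}) = 4
G(6) = mex({0, 1, 2, 4}) = 3
G(7) = mex({0, 1, 3, 4, 5}) = 2
G(8) = mex({0, 2, 3, 5, 6}) = 1
G(9) = mex({0, 1, 2, 3, 6, 7}) = 4
G(10) = mex({0, 1, 3, 4, 5, 7}) = 2
G(11) = mex({0, 1, 2, 3, 4, 5}) = 6
G(12) = mex({0, 1, 2, 3, 5, 6, 7}) = 4
G(13) = mex({0, 2, 3, 4, 6, 7}) = 1
G(14) = mex({0, 1, 4, 5, 6, 7}) = 2
G(15) = mex({0, 1, 2, 3, 4, 5, 6}) = 7
G(16) = mex({0, 2, 3, 5, 6, 7}) = 1
G(17) = mex({0, 1, 2, 3, 5, 6, 7}) = 4
G(18) = mex({0, 1, 2, 4, 5, 6}) = 3
G(19) = mex({0, 1, 3, 4, 5, 7}) = 2
G(20) = mex({0, 2, 3, 4, 5, 6, 7}) = 1
G(21) = mex({0, 1, 2, 3, 5, 6, 7}) = 4
G(22) = mex({0, 1, 2, 3, 4, 5, 7}) = 6
G(23) = mex({0, 1, 2, 3, 4, 5, 6}) = 7
G(24) = mex({0, 1, 2, 3, 5, 6, 7}) = 4
G(25) = mex({0, 2, 3, 4, 6, 7}) = 1
G(26) = mex({0, 1, 3, 4, 5, 6, 7}) = 2
G(27) = mex({0, 1, 2, 3, 4, 5, 6, 7}) = 8
G(28) = mex({0, 1, 2, 3, 4, 6, 7, 8}) = 5
Therefore G(28) = 5.

5


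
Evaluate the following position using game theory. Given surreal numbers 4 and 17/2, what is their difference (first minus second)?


x = 4, y = 17/2
Converting to common denominator: 2
x = 8/2, y = 17/2
x - y = 4 - 17/2 = -9/2

-9/2


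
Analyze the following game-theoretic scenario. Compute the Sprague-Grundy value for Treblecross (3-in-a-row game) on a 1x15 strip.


Treblecross: place X on empty cells; 3-in-a-row wins.
Playing within two cells of an existing X lets the opponent win at once, so sensible play treats the cells i-2..i+2 around each X as dead. The player left with no safe cell loses, so this is a normal-play take-away game on strips of safe cells.
Placing X at cell i (0-indexed) of a strip of k safe cells leaves independent strips of sizes max(0, i-2) and max(0, k-i-3). Hence G(k) = mex{ G(max(0,i-2)) XOR G(max(0,k-i-3)) : 0 <= i < k }, with G(0) = 0.
G(1): splits (0,0):0^0=0 -> mex({0}) = 1
G(2): splits (0,0):0^0=0 -> mex({0}) = 1
G(3): splits (0,0):0^0=0 -> mex({0}) = 1
G(4): splits (0,1):0^1=1 (0,0):0^0=0 -> mex({0, 1}) = 2
G(5): splits (0,2):0^1=1 (0,1):0^1=1 (0,0):0^0=0 -> mex({0, 1}) = 2
G(6) = mex({1}) = 0
G(7) = mex({0, 1, 2}) = 3
G(8) = mex({0, 1, 2}) = 3
G(9) = mex({0, 2}) = 1
G(10) = mex({0, 2, 3}) = 1
G(11) = mex({0, 3}) = 1
G(12) = mex({1, 3}) = 0
G(13) = mex({0, 1, 2, 3}) = 4
G(14) = mex({0, 1, 2}) = 3
G(15) = mex({0, 1, 2}) = 3
Therefore G(15) = 3.

3


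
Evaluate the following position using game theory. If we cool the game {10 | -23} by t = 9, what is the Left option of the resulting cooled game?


Original game: {10 | -23} (a switch {a | b} with a > b).
Cooling by t (for t below the temperature (a - b)/2 = 33/2) taxes each move by t: {a | b} cooled by t is {a - t | b + t}.
Cooling amount: t = 9
Cooled Left option: 10 - 9 = 1
Cooled Right option: -23 + 9 = -14
Cooled game: {1 | -14}
Left option = 1

1


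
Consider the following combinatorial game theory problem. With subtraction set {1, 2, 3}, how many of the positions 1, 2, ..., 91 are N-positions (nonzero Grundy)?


Subtraction set S = {1, 2, 3}, so G(n) = n mod 4.
G(n) = 0 when n is a multiple of 4.
Multiples of 4 in [1, 91]: 22
N-positions (nonzero Grundy) = 91 - 22 = 69

69


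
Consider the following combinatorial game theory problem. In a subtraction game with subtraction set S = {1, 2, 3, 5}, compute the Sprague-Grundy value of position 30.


The subtraction set is S = {1, 2, 3, 5}.
G(k) = mex{ G(k - s) : s in S, s <= k }. We compute iteratively: G(0) = 0.
G(1) = mex({0}) = 1
G(2) = mex({0, 1}) = 2
G(3) = mex({0, 1, 2}) = 3
G(4) = mex({1, 2, 3}) = 0
G(5) = mex({0, 2, 3}) = 1
G(6) = mex({0, 1, 3}) = 2
G(7) = mex({0, 1, 2}) = 3
G(8) = mex({1, 2, 3}) = 0
Observe that G(4)..G(8) = 0, 1, 2, 3, 0 repeats G(0)..G(4) = 0, 1, 2, 3, 0.
For k >= max(S) = 5, G(k) is determined by the previous 5 values G(k-5)..G(k-1); a window of 5 consecutive values has recurred shifted by 4, so by induction G(k + 4) = G(k) for all k >= 0: the sequence is periodic from the start with period 4.
One period: G(0..3) = 0, 1, 2, 3.
30 mod 4 = 2, so G(30) = G(2) = 2.

2


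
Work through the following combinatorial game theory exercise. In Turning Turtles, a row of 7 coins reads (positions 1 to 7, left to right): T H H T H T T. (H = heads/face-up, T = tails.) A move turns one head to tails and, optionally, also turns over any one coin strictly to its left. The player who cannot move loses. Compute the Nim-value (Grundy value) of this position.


Coins: T H H T H T T
Key fact: a single head at position k behaves exactly like a Nim heap of size k (turning it to T and optionally flipping a coin at j < k corresponds to moving the heap from k to j, or to 0), and heads combine as a disjunctive sum (two heads at the same place would cancel, matching j XOR j = 0). So the Nim-value is the XOR of the 1-indexed positions of the heads.
Face-up positions (1-indexed): [2, 3, 5]
XOR 0 with 2: 0 XOR 2 = 2
XOR 2 with 3: 2 XOR 3 = 1
XOR 1 with 5: 1 XOR 5 = 4
Nim-value = 4

4


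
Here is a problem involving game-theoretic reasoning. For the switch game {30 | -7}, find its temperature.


The game is {30 | -7}, a switch {a | b} with numbers a > b.
Cooling {a | b} by t gives {a - t | b + t}, which stops being hot when a - t = b + t, i.e. at t = (a - b)/2. So the temperature of a switch is (a - b)/2.
Temperature = (Left option - Right option) / 2
= (30 - (-7)) / 2
= 37 / 2
= 37/2

37/2


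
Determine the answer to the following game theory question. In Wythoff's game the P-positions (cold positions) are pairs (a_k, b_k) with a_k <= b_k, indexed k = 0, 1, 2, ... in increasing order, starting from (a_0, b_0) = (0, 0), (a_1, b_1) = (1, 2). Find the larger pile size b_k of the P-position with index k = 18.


By Wythoff's theorem, a_k = floor(k * phi) and b_k = floor(k * phi^2) = a_k + k, where phi = (1 + sqrt(5))/2 is the golden ratio.
phi = (1 + sqrt(5))/2 = 1.618034
phi^2 = phi + 1 = 2.618034
k = 18
k * phi^2 = 18 * 2.618034 = 47.124612
b_18 = floor(k * phi^2) = 47 (check: a_18 + k = 29 + 18 = 47)

47


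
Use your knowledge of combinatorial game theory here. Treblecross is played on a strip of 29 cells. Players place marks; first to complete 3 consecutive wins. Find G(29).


Treblecross: place X on empty cells; 3-in-a-row wins.
Playing within two cells of an existing X lets the opponent win at once, so sensible play treats the cells i-2..i+2 around each X as dead. The player left with no safe cell loses, so this is a normal-play take-away game on strips of safe cells.
Placing X at cell i (0-indexed) of a strip of k safe cells leaves independent strips of sizes max(0, i-2) and max(0, k-i-3). Hence G(k) = mex{ G(max(0,i-2)) XOR G(max(0,k-i-3)) : 0 <= i < k }, with G(0) = 0.
G(1): splits (0,0):0^0=0 -> mex({0}) = 1
G(2): splits (0,0):0^0=0 -> mex({0}) = 1
G(3): splits (0,0):0^0=0 -> mex({0}) = 1
G(4): splits (0,1):0^1=1 (0,0):0^0=0 -> mex({0, 1}) = 2
G(5): splits (0,2):0^1=1 (0,1):0^1=1 (0,0):0^0=0 -> mex({0, 1}) = 2
G(6) = mex({1}) = 0
G(7) = mex({0, 1, 2}) = 3
G(8) = mex({0, 1, 2}) = 3
G(9) = mex({0, 2}) = 1
G(10) = mex({0, 2, 3}) = 1
G(11) = mex({0, 3}) = 1
G(12) = mex({1, 3}) = 0
G(13) = mex({0, 1, 2, 3}) = 4
G(14) = mex({0, 1, 2}) = 3
G(15) = mex({0, 1, 2}) = 3
G(16) = mex({0, 1, 2, 4}) = 3
G(17) = mex({0, 1, 3, 4}) = 2
G(18) = mex({0, 1, 3, 4}) = 2
G(19) = mex({0, 1, 3, 5}) = 2
G(20) = mex({0, 1, 2, 3, 5}) = 4
G(21) = mex({0, 1, 2, 3, 5}) = 4
G(22) = mex({1, 2, 6}) = 0
G(23) = mex({0, 1, 2, 3, 4, 6}) = 5
G(24) = mex({0, 1, 2, 3, 4}) = 5
G(25) = mex({0, 1, 3, 4, 7}) = 2
G(26) = mex({0, 1, 3, 4, 5, 7}) = 2
G(27) = mex({0, 1, 3, 5}) = 2
G(28) = mex({0, 1, 2, 5}) = 3
G(29) = mex({0, 1, 2, 4, 5, 6}) = 3
Therefore G(29) = 3.

3


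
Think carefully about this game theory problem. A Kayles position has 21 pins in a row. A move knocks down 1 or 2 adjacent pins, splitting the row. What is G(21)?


Kayles: a move removes 1 or 2 adjacent pins from a contiguous row.
Removing pins from a row of k leaves two independent rows (a, b) with a + b = k - 1 (one pin) or a + b = k - 2 (two pins); an end removal gives a = 0.
By Sprague-Grundy, G(k) = mex{ G(a) XOR G(b) } over all these splits. G(0) = 0.
G(1): splits (0,0):0^0=0 -> mex({0}) = 1
G(2): splits (0,1):0^1=1 (0,0):0^0=0 -> mex({0, 1}) = 2
G(3): splits (0,2):0^2=2 (1,1):1^1=0 (0,1):0^1=1 -> mex({0, 1, 2}) = 3
G(4): splits (0,3):0^3=3 (1,2):1^2=3 (0,2):0^2=2 (1,1):1^1=0 -> mex({0, 2, 3}) = 1
G(5): splits (0,4):0^1=1 (1,3):1^3=2 (2,2):2^2=0 (0,3):0^3=3 (1,2):1^2=3 -> mex({0, 1, 2, 3}) = 4
G(6) = mex({0, 1, 2, 4}) = 3
G(7) = mex({0, 1, 3, 4, 5}) = 2
G(8) = mex({0, 2, 3, 5, 6}) = 1
G(9) = mex({0, 1, 2, 3, 6, 7}) = 4
G(10) = mex({0, 1, 3, 4, 5, 7}) = 2
G(11) = mex({0, 1, 2, 3, 4, 5}) = 6
G(12) = mex({0, 1, 2, 3, 5, 6, 7}) = 4
G(13) = mex({0, 2, 3, 4, 6, 7}) = 1
G(14) = mex({0, 1, 4, 5, 6, 7}) = 2
G(15) = mex({0, 1, 2, 3, 4, 5, 6}) = 7
G(16) = mex({0, 2, 3, 5, 6, 7}) = 1
G(17) = mex({0, 1, 2, 3, 5, 6, 7}) = 4
G(18) = mex({0, 1, 2, 4, 5, 6}) = 3
G(19) = mex({0, 1, 3, 4, 5, 7}) = 2
G(20) = mex({0, 2, 3, 4, 5, 6, 7}) = 1
G(21) = mex({0, 1, 2, 3, 5, 6, 7}) = 4
Therefore G(21) = 4.

4


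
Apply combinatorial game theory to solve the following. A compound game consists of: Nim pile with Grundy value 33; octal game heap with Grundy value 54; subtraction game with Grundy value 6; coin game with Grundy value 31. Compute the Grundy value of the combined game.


By the Sprague-Grundy theorem, the Grundy value of a sum of games is the XOR of individual Grundy values.
Nim pile: Grundy value = 33. Running XOR: 0 XOR 33 = 33
octal game heap: Grundy value = 54. Running XOR: 33 XOR 54 = 23
subtraction game: Grundy value = 6. Running XOR: 23 XOR 6 = 17
coin game: Grundy value = 31. Running XOR: 17 XOR 31 = 14
The combined Grundy value is 14.

14


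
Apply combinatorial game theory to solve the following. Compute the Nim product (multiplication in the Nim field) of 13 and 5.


Nim multiplication is bilinear over XOR: (u XOR v) * w = (u*w) XOR (v*w).
So we split each operand into its bit components and XOR the pairwise Nim products.
13 = 1 + 4 + 8 (as XOR of powers of 2).
5 = 1 + 4 (as XOR of powers of 2).
Using the standard Nim-product table on single bits:
  2*2 = 3,   2*4 = 8,   2*8 = 12,
  4*4 = 6,   4*8 = 11,  8*8 = 13,
and  1*x = x (identity), k*l = l*k (commutative).
Pairwise Nim products:
  1 * 1 = 1
  1 * 4 = 4
  4 * 1 = 4
  4 * 4 = 6
  8 * 1 = 8
  8 * 4 = 11
XOR them: 1 XOR 4 XOR 4 XOR 6 XOR 8 XOR 11 = 4.
Result: 13 * 5 = 4 (in Nim).

4


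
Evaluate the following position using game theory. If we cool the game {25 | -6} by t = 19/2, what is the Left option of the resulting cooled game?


Original game: {25 | -6} (a switch {a | b} with a > b).
Cooling by t (for t below the temperature (a - b)/2 = 31/2) taxes each move by t: {a | b} cooled by t is {a - t | b + t}.
Cooling amount: t = 19/2
Cooled Left option: 25 - 19/2 = 31/2
Cooled Right option: -6 + 19/2 = 7/2
Cooled game: {31/2 | 7/2}
Left option = 31/2

31/2


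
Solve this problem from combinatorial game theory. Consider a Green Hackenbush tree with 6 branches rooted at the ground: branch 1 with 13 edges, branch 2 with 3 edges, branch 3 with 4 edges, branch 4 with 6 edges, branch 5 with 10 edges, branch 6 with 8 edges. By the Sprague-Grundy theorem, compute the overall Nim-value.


The tree has 6 branches from the ground vertex.
In Green Hackenbush, the Nim-value of a simple path of length k is k.
Branch 1: length 13, Nim-value = 13
Branch 2: length 3, Nim-value = 3
Branch 3: length 4, Nim-value = 4
Branch 4: length 6, Nim-value = 6
Branch 5: length 10, Nim-value = 10
Branch 6: length 8, Nim-value = 8
Total Nim-value = XOR of all branch values:
0 XOR 13 = 13
13 XOR 3 = 14
14 XOR 4 = 10
10 XOR 6 = 12
12 XOR 10 = 6
6 XOR 8 = 14
Nim-value of the tree = 14

14


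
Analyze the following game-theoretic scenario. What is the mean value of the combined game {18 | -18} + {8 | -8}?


G1 = {18 | -18}, G2 = {8 | -8}
Each is a switch {a | b} with numbers a > b; its mean value is (a + b)/2, and mean value is additive over game sums: m(G1 + G2) = m(G1) + m(G2).
Mean of G1 = (18 + (-18))/2 = 0/2 = 0
Mean of G2 = (8 + (-8))/2 = 0/2 = 0
Mean of G1 + G2 = 0 + 0 = 0

0


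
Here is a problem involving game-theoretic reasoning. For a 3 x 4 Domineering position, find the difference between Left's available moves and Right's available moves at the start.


Board is 3 x 4 (rows x cols).
Left (vertical) placements: (rows-1) * cols = 2 * 4 = 8
Right (horizontal) placements: rows * (cols-1) = 3 * 3 = 9
Advantage = Left - Right = 8 - 9 = -1

-1


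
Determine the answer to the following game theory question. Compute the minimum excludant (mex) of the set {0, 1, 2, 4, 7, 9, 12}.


Set = {0, 1, 2, 4, 7, 9, 12}
0 is in the set.
1 is in the set.
2 is in the set.
3 is NOT in the set. This is the mex.
mex = 3

3


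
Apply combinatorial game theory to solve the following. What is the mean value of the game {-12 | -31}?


Game = {-12 | -31}, a switch {a | b} with numbers a > b.
Its thermograph has left wall a - t and right wall b + t, which meet at t = (a - b)/2, where both equal (a + b)/2. So the mast (mean value) is at (a + b)/2.
Mean = (-12 + (-31))/2 = -43/2 = -43/2

-43/2


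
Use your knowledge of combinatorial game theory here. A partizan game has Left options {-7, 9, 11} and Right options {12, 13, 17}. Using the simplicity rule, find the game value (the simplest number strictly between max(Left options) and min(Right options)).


Left options: {-7, 9, 11}, max = 11
Right options: {12, 13, 17}, min = 12
All options are numbers and max(Left) < min(Right), so by the simplicity theorem the value is the simplest (earliest-born) number strictly between 11 and 12.
No integer lies strictly between 11 and 12, so the value is the dyadic rational m/2^k in the interval with the smallest k (then m odd); search k = 1, 2, ...:
Denominator 2: 23/2 lies strictly between 11 and 12 -- found.
The simplest number in the interval is 23/2.
Game value = 23/2

23/2
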